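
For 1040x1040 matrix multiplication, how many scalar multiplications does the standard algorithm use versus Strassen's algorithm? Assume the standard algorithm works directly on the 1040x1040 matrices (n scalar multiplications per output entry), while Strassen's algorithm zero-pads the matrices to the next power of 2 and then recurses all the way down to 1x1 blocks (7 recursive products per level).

Matrix multiplication for 1040x1040 matrices:

Strassen's algorithm requires power-of-2 dimensions. Pad 1040x1040 to 2048x2048 (next power of 2).

Standard algorithm: 1040^3 = 1124864000 multiplications
Strassen's algorithm: 7^(log2(2048)) = 7^11 = 1977326743 multiplications
Difference: 1124864000 - 1977326743 = -852462743 (Strassen uses MORE here due to padding overhead — for small or just-over-power-of-2 n, padding can outweigh the per-level savings)

Standard: 1124864000 multiplications (1040^3). Strassen: 1977326743 multiplications (7^11, after padding to 2048x2048). Strassen reduces 8 recursive multiplications to 7 at each level.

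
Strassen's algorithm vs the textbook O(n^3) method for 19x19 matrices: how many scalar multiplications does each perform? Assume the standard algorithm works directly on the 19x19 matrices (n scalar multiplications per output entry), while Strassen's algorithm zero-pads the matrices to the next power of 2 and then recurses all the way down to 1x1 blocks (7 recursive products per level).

Matrix multiplication for 19x19 matrices:

Strassen's algorithm requires power-of-2 dimensions. Pad 19x19 to 32x32 (next power of 2).

Standard algorithm: 19^3 = 6859 multiplications
Strassen's algorithm: 7^(log2(32)) = 7^5 = 16807 multiplications
Difference: 6859 - 16807 = -9948 (Strassen uses MORE here due to padding overhead — for small or just-over-power-of-2 n, padding can outweigh the per-level savings)

Standard: 6859 multiplications (19^3). Strassen: 16807 multiplications (7^5, after padding to 32x32). Strassen reduces 8 recursive multiplications to 7 at each level.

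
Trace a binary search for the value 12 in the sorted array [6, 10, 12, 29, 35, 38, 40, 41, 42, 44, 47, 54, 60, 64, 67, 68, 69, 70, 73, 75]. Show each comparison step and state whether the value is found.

Binary search for 12 in [6, 10, 12, 29, 35, 38, 40, 41, 42, 44, 47, 54, 60, 64, 67, 68, 69, 70, 73, 75]:

lo=0, hi=19, mid=9, arr[mid]=44 -> 44 > 12, search left half
lo=0, hi=8, mid=4, arr[mid]=35 -> 35 > 12, search left half
lo=0, hi=3, mid=1, arr[mid]=10 -> 10 < 12, search right half
lo=2, hi=3, mid=2, arr[mid]=12 -> Found target at index 2!

Binary search finds 12 at index 2 after 4 comparisons. The search repeatedly halves the search space by comparing with the middle element.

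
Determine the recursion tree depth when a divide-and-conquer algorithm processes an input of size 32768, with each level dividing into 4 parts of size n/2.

For divide and conquer with division factor 2:

Problem sizes at each level:
Level 0: 32768
Level 1: 16384
Level 2: 8192
Level 3: 4096
Level 4: 2048
Level 5: 1024
Level 6: 512
Level 7: 256
Level 8: 128
Level 9: 64
Level 10: 32
Level 11: 16
Level 12: 8
Level 13: 4
Level 14: 2
Level 15: 1

The root is level 0 and the size-1 base case is level 15 (the tree spans levels 0 through 15, i.e. 16 levels counting the root), so the depth is the number of divisions: log_2(32768) = 15

The recursion tree depth is log_2(32768) = 15. At each level, the problem size is divided by 2, so it takes 15 divisions to reduce to a base case of size 1. The algorithm makes 4 recursive calls at each level.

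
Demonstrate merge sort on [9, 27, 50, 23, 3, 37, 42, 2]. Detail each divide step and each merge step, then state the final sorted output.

Merge sort trace:

Split: [9, 27, 50, 23, 3, 37, 42, 2] -> [9, 27, 50, 23] and [3, 37, 42, 2]
  Split: [9, 27, 50, 23] -> [9, 27] and [50, 23]
    Split: [9, 27] -> [9] and [27]
    Merge: [9] + [27] -> [9, 27]
    Split: [50, 23] -> [50] and [23]
    Merge: [50] + [23] -> [23, 50]
  Merge: [9, 27] + [23, 50] -> [9, 23, 27, 50]
  Split: [3, 37, 42, 2] -> [3, 37] and [42, 2]
    Split: [3, 37] -> [3] and [37]
    Merge: [3] + [37] -> [3, 37]
    Split: [42, 2] -> [42] and [2]
    Merge: [42] + [2] -> [2, 42]
  Merge: [3, 37] + [2, 42] -> [2, 3, 37, 42]
Merge: [9, 23, 27, 50] + [2, 3, 37, 42] -> [2, 3, 9, 23, 27, 37, 42, 50]

Final sorted array: [2, 3, 9, 23, 27, 37, 42, 50]

The merge sort proceeds by recursively splitting the array and merging sorted halves.
After all merges, the sorted array is [2, 3, 9, 23, 27, 37, 42, 50].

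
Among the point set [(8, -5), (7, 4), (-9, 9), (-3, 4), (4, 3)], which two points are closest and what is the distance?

Computing all pairwise distances among 5 points:

d((8, -5), (7, 4)) = 9.0554
d((8, -5), (-9, 9)) = 22.0227
d((8, -5), (-3, 4)) = 14.2127
d((8, -5), (4, 3)) = 8.9443
d((7, 4), (-9, 9)) = 16.7631
d((7, 4), (-3, 4)) = 10.0
d((7, 4), (4, 3)) = 3.1623 <-- minimum
d((-9, 9), (-3, 4)) = 7.8102
d((-9, 9), (4, 3)) = 14.3178
d((-3, 4), (4, 3)) = 7.0711

Closest pair: (7, 4) and (4, 3) with distance 3.1623

The closest pair is (7, 4) and (4, 3) with Euclidean distance 3.1623. For 5 points, brute-force pairwise comparison is shown above. For large n, the divide-and-conquer algorithm (sort by x, recurse on halves, check the dividing strip) achieves O(n log n).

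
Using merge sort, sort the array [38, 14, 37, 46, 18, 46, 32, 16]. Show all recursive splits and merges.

Merge sort trace:

Split: [38, 14, 37, 46, 18, 46, 32, 16] -> [38, 14, 37, 46] and [18, 46, 32, 16]
  Split: [38, 14, 37, 46] -> [38, 14] and [37, 46]
    Split: [38, 14] -> [38] and [14]
    Merge: [38] + [14] -> [14, 38]
    Split: [37, 46] -> [37] and [46]
    Merge: [37] + [46] -> [37, 46]
  Merge: [14, 38] + [37, 46] -> [14, 37, 38, 46]
  Split: [18, 46, 32, 16] -> [18, 46] and [32, 16]
    Split: [18, 46] -> [18] and [46]
    Merge: [18] + [46] -> [18, 46]
    Split: [32, 16] -> [32] and [16]
    Merge: [32] + [16] -> [16, 32]
  Merge: [18, 46] + [16, 32] -> [16, 18, 32, 46]
Merge: [14, 37, 38, 46] + [16, 18, 32, 46] -> [14, 16, 18, 32, 37, 38, 46, 46]

Final sorted array: [14, 16, 18, 32, 37, 38, 46, 46]

The merge sort proceeds by recursively splitting the array and merging sorted halves.
After all merges, the sorted array is [14, 16, 18, 32, 37, 38, 46, 46].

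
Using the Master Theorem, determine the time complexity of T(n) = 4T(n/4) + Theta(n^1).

Master Theorem for T(n) = 4T(n/4) + O(n^1):

a = 4, b = 4, c = 1
log_b(a) = log_4(4) = 1.0000

Case 2: c = 1 = log_4(4) = 1.0000
T(n) = O(n^1 log n) = O(n log n)

For T(n) = 4T(n/4) + O(n^1): log_4(4) = 1.0000. This is Case 2 of the Master Theorem (c = log_b(a), equal work at all levels), giving O(n log n).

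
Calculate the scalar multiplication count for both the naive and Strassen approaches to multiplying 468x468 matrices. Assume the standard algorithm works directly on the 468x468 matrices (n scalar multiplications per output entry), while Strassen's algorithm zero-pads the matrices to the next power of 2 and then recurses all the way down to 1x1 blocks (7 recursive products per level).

Matrix multiplication for 468x468 matrices:

Strassen's algorithm requires power-of-2 dimensions. Pad 468x468 to 512x512 (next power of 2).

Standard algorithm: 468^3 = 102503232 multiplications
Strassen's algorithm: 7^(log2(512)) = 7^9 = 40353607 multiplications
Savings: 102503232 - 40353607 = 62149625 multiplications

Standard: 102503232 multiplications (468^3). Strassen: 40353607 multiplications (7^9, after padding to 512x512). Strassen reduces 8 recursive multiplications to 7 at each level.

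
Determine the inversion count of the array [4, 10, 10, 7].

Finding inversions in [4, 10, 10, 7]:

(1, 3): arr[1]=10 > arr[3]=7
(2, 3): arr[2]=10 > arr[3]=7

Total inversions: 2

The array has 2 inversion(s): (1,3), (2,3). Each pair (i,j) satisfies i < j and arr[i] > arr[j].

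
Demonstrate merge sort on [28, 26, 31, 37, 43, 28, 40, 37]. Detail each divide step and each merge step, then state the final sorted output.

Merge sort trace:

Split: [28, 26, 31, 37, 43, 28, 40, 37] -> [28, 26, 31, 37] and [43, 28, 40, 37]
  Split: [28, 26, 31, 37] -> [28, 26] and [31, 37]
    Split: [28, 26] -> [28] and [26]
    Merge: [28] + [26] -> [26, 28]
    Split: [31, 37] -> [31] and [37]
    Merge: [31] + [37] -> [31, 37]
  Merge: [26, 28] + [31, 37] -> [26, 28, 31, 37]
  Split: [43, 28, 40, 37] -> [43, 28] and [40, 37]
    Split: [43, 28] -> [43] and [28]
    Merge: [43] + [28] -> [28, 43]
    Split: [40, 37] -> [40] and [37]
    Merge: [40] + [37] -> [37, 40]
  Merge: [28, 43] + [37, 40] -> [28, 37, 40, 43]
Merge: [26, 28, 31, 37] + [28, 37, 40, 43] -> [26, 28, 28, 31, 37, 37, 40, 43]

Final sorted array: [26, 28, 28, 31, 37, 37, 40, 43]

The merge sort proceeds by recursively splitting the array and merging sorted halves.
After all merges, the sorted array is [26, 28, 28, 31, 37, 37, 40, 43].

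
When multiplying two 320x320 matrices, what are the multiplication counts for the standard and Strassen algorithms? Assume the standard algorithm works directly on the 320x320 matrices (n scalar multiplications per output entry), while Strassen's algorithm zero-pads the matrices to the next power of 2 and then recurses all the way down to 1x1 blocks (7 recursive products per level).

Matrix multiplication for 320x320 matrices:

Strassen's algorithm requires power-of-2 dimensions. Pad 320x320 to 512x512 (next power of 2).

Standard algorithm: 320^3 = 32768000 multiplications
Strassen's algorithm: 7^(log2(512)) = 7^9 = 40353607 multiplications
Difference: 32768000 - 40353607 = -7585607 (Strassen uses MORE here due to padding overhead — for small or just-over-power-of-2 n, padding can outweigh the per-level savings)

Standard: 32768000 multiplications (320^3). Strassen: 40353607 multiplications (7^9, after padding to 512x512). Strassen reduces 8 recursive multiplications to 7 at each level.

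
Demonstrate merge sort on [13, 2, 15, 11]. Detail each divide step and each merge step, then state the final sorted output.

Merge sort trace:

Split: [13, 2, 15, 11] -> [13, 2] and [15, 11]
  Split: [13, 2] -> [13] and [2]
  Merge: [13] + [2] -> [2, 13]
  Split: [15, 11] -> [15] and [11]
  Merge: [15] + [11] -> [11, 15]
Merge: [2, 13] + [11, 15] -> [2, 11, 13, 15]

Final sorted array: [2, 11, 13, 15]

The merge sort proceeds by recursively splitting the array and merging sorted halves.
After all merges, the sorted array is [2, 11, 13, 15].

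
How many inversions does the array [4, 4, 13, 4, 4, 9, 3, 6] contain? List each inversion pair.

Finding inversions in [4, 4, 13, 4, 4, 9, 3, 6]:

(0, 6): arr[0]=4 > arr[6]=3
(1, 6): arr[1]=4 > arr[6]=3
(2, 3): arr[2]=13 > arr[3]=4
(2, 4): arr[2]=13 > arr[4]=4
(2, 5): arr[2]=13 > arr[5]=9
(2, 6): arr[2]=13 > arr[6]=3
(2, 7): arr[2]=13 > arr[7]=6
(3, 6): arr[3]=4 > arr[6]=3
(4, 6): arr[4]=4 > arr[6]=3
(5, 6): arr[5]=9 > arr[6]=3
(5, 7): arr[5]=9 > arr[7]=6

Total inversions: 11

The array has 11 inversion(s): (0,6), (1,6), (2,3), (2,4), (2,5), (2,6), (2,7), (3,6), (4,6), (5,6), (5,7). Each pair (i,j) satisfies i < j and arr[i] > arr[j].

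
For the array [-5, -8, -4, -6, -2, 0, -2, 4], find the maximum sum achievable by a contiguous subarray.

Using Kadane's algorithm on [-5, -8, -4, -6, -2, 0, -2, 4]:

Scanning through the array:
Position 1 (value -8): max_ending_here = -8, max_so_far = -5
Position 2 (value -4): max_ending_here = -4, max_so_far = -4
Position 3 (value -6): max_ending_here = -6, max_so_far = -4
Position 4 (value -2): max_ending_here = -2, max_so_far = -2
Position 5 (value 0): max_ending_here = 0, max_so_far = 0
Position 6 (value -2): max_ending_here = -2, max_so_far = 0
Position 7 (value 4): max_ending_here = 4, max_so_far = 4

Maximum subarray: [4]
Maximum sum: 4

The maximum subarray is [4] with sum 4. This subarray runs from index 7 to index 7.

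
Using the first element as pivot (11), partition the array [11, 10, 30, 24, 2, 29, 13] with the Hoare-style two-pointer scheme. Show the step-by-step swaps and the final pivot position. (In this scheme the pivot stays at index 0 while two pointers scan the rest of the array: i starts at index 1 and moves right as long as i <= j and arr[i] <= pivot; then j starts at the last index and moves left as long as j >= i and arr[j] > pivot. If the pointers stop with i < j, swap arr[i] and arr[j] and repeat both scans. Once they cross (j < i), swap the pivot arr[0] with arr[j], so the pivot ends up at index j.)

Hoare-style two-pointer partition with pivot = 11:

Initial array: [11, 10, 30, 24, 2, 29, 13]

Pointers start at i = 1, j = 6.
i stops at index 2 (arr[2]=30 > 11), j stops at index 4 (arr[4]=2 <= 11): swap arr[2] and arr[4], array becomes [11, 10, 2, 24, 30, 29, 13]
i ends at 3, j ends at 2: the pointers have crossed (j < i), so scanning stops.

Swap pivot arr[0] with arr[2] to place pivot at position 2: [2, 10, 11, 24, 30, 29, 13]
Pivot position: 2

After partitioning with pivot 11, the array becomes [2, 10, 11, 24, 30, 29, 13]. The pivot is placed at index 2. All elements to the left of the pivot are <= 11, and all elements to the right are > 11.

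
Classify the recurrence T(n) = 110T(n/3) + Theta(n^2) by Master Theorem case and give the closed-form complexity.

Master Theorem for T(n) = 110T(n/3) + O(n^2):

a = 110, b = 3, c = 2
log_b(a) = log_3(110) = 4.2786

Case 1: c = 2 < log_3(110) = 4.2786
T(n) = O(n^(log_3 110))

For T(n) = 110T(n/3) + O(n^2): log_3(110) = 4.2786. This is Case 1 of the Master Theorem (c < log_b(a), work dominated by leaves), giving O(n^(log_3 110)).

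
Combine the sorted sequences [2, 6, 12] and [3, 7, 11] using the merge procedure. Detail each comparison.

Merging process:

Compare 2 vs 3: take 2 from left. Merged: [2]
Compare 6 vs 3: take 3 from right. Merged: [2, 3]
Compare 6 vs 7: take 6 from left. Merged: [2, 3, 6]
Compare 12 vs 7: take 7 from right. Merged: [2, 3, 6, 7]
Compare 12 vs 11: take 11 from right. Merged: [2, 3, 6, 7, 11]
Append remaining from left: [12]. Merged: [2, 3, 6, 7, 11, 12]

Final merged array: [2, 3, 6, 7, 11, 12]
Total comparisons: 5

The merged array is [2, 3, 6, 7, 11, 12], requiring 5 comparisons. The merge step runs in O(n) time where n is the total number of elements.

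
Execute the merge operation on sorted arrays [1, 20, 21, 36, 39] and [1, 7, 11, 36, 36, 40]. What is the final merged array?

Merging process:

Compare 1 vs 1: take 1 from left. Merged: [1]
Compare 20 vs 1: take 1 from right. Merged: [1, 1]
Compare 20 vs 7: take 7 from right. Merged: [1, 1, 7]
Compare 20 vs 11: take 11 from right. Merged: [1, 1, 7, 11]
Compare 20 vs 36: take 20 from left. Merged: [1, 1, 7, 11, 20]
Compare 21 vs 36: take 21 from left. Merged: [1, 1, 7, 11, 20, 21]
Compare 36 vs 36: take 36 from left. Merged: [1, 1, 7, 11, 20, 21, 36]
Compare 39 vs 36: take 36 from right. Merged: [1, 1, 7, 11, 20, 21, 36, 36]
Compare 39 vs 36: take 36 from right. Merged: [1, 1, 7, 11, 20, 21, 36, 36, 36]
Compare 39 vs 40: take 39 from left. Merged: [1, 1, 7, 11, 20, 21, 36, 36, 36, 39]
Append remaining from right: [40]. Merged: [1, 1, 7, 11, 20, 21, 36, 36, 36, 39, 40]

Final merged array: [1, 1, 7, 11, 20, 21, 36, 36, 36, 39, 40]
Total comparisons: 10

The merged array is [1, 1, 7, 11, 20, 21, 36, 36, 36, 39, 40], requiring 10 comparisons. The merge step runs in O(n) time where n is the total number of elements.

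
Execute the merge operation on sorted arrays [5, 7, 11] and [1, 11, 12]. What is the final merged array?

Merging process:

Compare 5 vs 1: take 1 from right. Merged: [1]
Compare 5 vs 11: take 5 from left. Merged: [1, 5]
Compare 7 vs 11: take 7 from left. Merged: [1, 5, 7]
Compare 11 vs 11: take 11 from left. Merged: [1, 5, 7, 11]
Append remaining from right: [11, 12]. Merged: [1, 5, 7, 11, 11, 12]

Final merged array: [1, 5, 7, 11, 11, 12]
Total comparisons: 4

The merged array is [1, 5, 7, 11, 11, 12], requiring 4 comparisons. The merge step runs in O(n) time where n is the total number of elements.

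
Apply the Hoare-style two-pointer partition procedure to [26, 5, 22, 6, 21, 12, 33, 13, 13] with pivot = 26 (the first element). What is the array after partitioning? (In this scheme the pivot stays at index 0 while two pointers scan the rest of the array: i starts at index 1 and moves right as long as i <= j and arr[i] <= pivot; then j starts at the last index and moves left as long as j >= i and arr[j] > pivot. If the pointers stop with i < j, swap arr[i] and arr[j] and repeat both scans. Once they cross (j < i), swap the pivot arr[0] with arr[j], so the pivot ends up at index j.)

Hoare-style two-pointer partition with pivot = 26:

Initial array: [26, 5, 22, 6, 21, 12, 33, 13, 13]

Pointers start at i = 1, j = 8.
i stops at index 6 (arr[6]=33 > 26), j stops at index 8 (arr[8]=13 <= 26): swap arr[6] and arr[8], array becomes [26, 5, 22, 6, 21, 12, 13, 13, 33]
i ends at 8, j ends at 7: the pointers have crossed (j < i), so scanning stops.

Swap pivot arr[0] with arr[7] to place pivot at position 7: [13, 5, 22, 6, 21, 12, 13, 26, 33]
Pivot position: 7

After partitioning with pivot 26, the array becomes [13, 5, 22, 6, 21, 12, 13, 26, 33]. The pivot is placed at index 7. All elements to the left of the pivot are <= 26, and all elements to the right are > 26.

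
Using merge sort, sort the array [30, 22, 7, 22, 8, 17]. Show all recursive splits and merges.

Merge sort trace:

Split: [30, 22, 7, 22, 8, 17] -> [30, 22, 7] and [22, 8, 17]
  Split: [30, 22, 7] -> [30] and [22, 7]
    Split: [22, 7] -> [22] and [7]
    Merge: [22] + [7] -> [7, 22]
  Merge: [30] + [7, 22] -> [7, 22, 30]
  Split: [22, 8, 17] -> [22] and [8, 17]
    Split: [8, 17] -> [8] and [17]
    Merge: [8] + [17] -> [8, 17]
  Merge: [22] + [8, 17] -> [8, 17, 22]
Merge: [7, 22, 30] + [8, 17, 22] -> [7, 8, 17, 22, 22, 30]

Final sorted array: [7, 8, 17, 22, 22, 30]

The merge sort proceeds by recursively splitting the array and merging sorted halves.
After all merges, the sorted array is [7, 8, 17, 22, 22, 30].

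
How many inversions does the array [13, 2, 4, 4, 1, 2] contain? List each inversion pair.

Finding inversions in [13, 2, 4, 4, 1, 2]:

(0, 1): arr[0]=13 > arr[1]=2
(0, 2): arr[0]=13 > arr[2]=4
(0, 3): arr[0]=13 > arr[3]=4
(0, 4): arr[0]=13 > arr[4]=1
(0, 5): arr[0]=13 > arr[5]=2
(1, 4): arr[1]=2 > arr[4]=1
(2, 4): arr[2]=4 > arr[4]=1
(2, 5): arr[2]=4 > arr[5]=2
(3, 4): arr[3]=4 > arr[4]=1
(3, 5): arr[3]=4 > arr[5]=2

Total inversions: 10

The array has 10 inversion(s): (0,1), (0,2), (0,3), (0,4), (0,5), (1,4), (2,4), (2,5), (3,4), (3,5). Each pair (i,j) satisfies i < j and arr[i] > arr[j].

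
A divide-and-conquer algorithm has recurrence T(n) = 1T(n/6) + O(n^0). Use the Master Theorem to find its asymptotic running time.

Master Theorem for T(n) = 1T(n/6) + O(n^0):

a = 1, b = 6, c = 0
log_b(a) = log_6(1) = 0.0000

Case 2: c = 0 = log_6(1) = 0.0000
T(n) = O(n^0 log n) = O(log n)

For T(n) = 1T(n/6) + O(n^0): log_6(1) = 0.0000. This is Case 2 of the Master Theorem (c = log_b(a), equal work at all levels), giving O(log n).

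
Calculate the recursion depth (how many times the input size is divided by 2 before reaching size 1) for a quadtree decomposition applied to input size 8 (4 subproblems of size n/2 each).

For divide and conquer with division factor 2:

Problem sizes at each level:
Level 0: 8
Level 1: 4
Level 2: 2
Level 3: 1

The root is level 0 and the size-1 base case is level 3 (the tree spans levels 0 through 3, i.e. 4 levels counting the root), so the depth is the number of divisions: log_2(8) = 3

The recursion tree depth is log_2(8) = 3. At each level, the problem size is divided by 2, so it takes 3 divisions to reduce to a base case of size 1. The algorithm makes 4 recursive calls at each level.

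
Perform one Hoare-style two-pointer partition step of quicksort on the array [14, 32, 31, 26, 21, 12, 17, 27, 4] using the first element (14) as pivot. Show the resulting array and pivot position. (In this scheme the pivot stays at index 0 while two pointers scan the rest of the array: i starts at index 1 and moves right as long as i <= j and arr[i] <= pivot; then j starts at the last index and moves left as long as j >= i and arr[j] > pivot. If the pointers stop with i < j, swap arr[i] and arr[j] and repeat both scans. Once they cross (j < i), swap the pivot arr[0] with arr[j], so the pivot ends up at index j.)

Hoare-style two-pointer partition with pivot = 14:

Initial array: [14, 32, 31, 26, 21, 12, 17, 27, 4]

Pointers start at i = 1, j = 8.
i stops at index 1 (arr[1]=32 > 14), j stops at index 8 (arr[8]=4 <= 14): swap arr[1] and arr[8], array becomes [14, 4, 31, 26, 21, 12, 17, 27, 32]
i stops at index 2 (arr[2]=31 > 14), j stops at index 5 (arr[5]=12 <= 14): swap arr[2] and arr[5], array becomes [14, 4, 12, 26, 21, 31, 17, 27, 32]
i ends at 3, j ends at 2: the pointers have crossed (j < i), so scanning stops.

Swap pivot arr[0] with arr[2] to place pivot at position 2: [12, 4, 14, 26, 21, 31, 17, 27, 32]
Pivot position: 2

After partitioning with pivot 14, the array becomes [12, 4, 14, 26, 21, 31, 17, 27, 32]. The pivot is placed at index 2. All elements to the left of the pivot are <= 14, and all elements to the right are > 14.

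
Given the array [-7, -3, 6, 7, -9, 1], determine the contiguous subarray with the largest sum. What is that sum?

Using Kadane's algorithm on [-7, -3, 6, 7, -9, 1]:

Scanning through the array:
Position 1 (value -3): max_ending_here = -3, max_so_far = -3
Position 2 (value 6): max_ending_here = 6, max_so_far = 6
Position 3 (value 7): max_ending_here = 13, max_so_far = 13
Position 4 (value -9): max_ending_here = 4, max_so_far = 13
Position 5 (value 1): max_ending_here = 5, max_so_far = 13

Maximum subarray: [6, 7]
Maximum sum: 13

The maximum subarray is [6, 7] with sum 13. This subarray runs from index 2 to index 3.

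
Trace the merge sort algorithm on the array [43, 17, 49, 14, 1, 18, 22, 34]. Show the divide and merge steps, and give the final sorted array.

Merge sort trace:

Split: [43, 17, 49, 14, 1, 18, 22, 34] -> [43, 17, 49, 14] and [1, 18, 22, 34]
  Split: [43, 17, 49, 14] -> [43, 17] and [49, 14]
    Split: [43, 17] -> [43] and [17]
    Merge: [43] + [17] -> [17, 43]
    Split: [49, 14] -> [49] and [14]
    Merge: [49] + [14] -> [14, 49]
  Merge: [17, 43] + [14, 49] -> [14, 17, 43, 49]
  Split: [1, 18, 22, 34] -> [1, 18] and [22, 34]
    Split: [1, 18] -> [1] and [18]
    Merge: [1] + [18] -> [1, 18]
    Split: [22, 34] -> [22] and [34]
    Merge: [22] + [34] -> [22, 34]
  Merge: [1, 18] + [22, 34] -> [1, 18, 22, 34]
Merge: [14, 17, 43, 49] + [1, 18, 22, 34] -> [1, 14, 17, 18, 22, 34, 43, 49]

Final sorted array: [1, 14, 17, 18, 22, 34, 43, 49]

The merge sort proceeds by recursively splitting the array and merging sorted halves.
After all merges, the sorted array is [1, 14, 17, 18, 22, 34, 43, 49].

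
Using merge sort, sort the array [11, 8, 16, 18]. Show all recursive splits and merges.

Merge sort trace:

Split: [11, 8, 16, 18] -> [11, 8] and [16, 18]
  Split: [11, 8] -> [11] and [8]
  Merge: [11] + [8] -> [8, 11]
  Split: [16, 18] -> [16] and [18]
  Merge: [16] + [18] -> [16, 18]
Merge: [8, 11] + [16, 18] -> [8, 11, 16, 18]

Final sorted array: [8, 11, 16, 18]

The merge sort proceeds by recursively splitting the array and merging sorted halves.
After all merges, the sorted array is [8, 11, 16, 18].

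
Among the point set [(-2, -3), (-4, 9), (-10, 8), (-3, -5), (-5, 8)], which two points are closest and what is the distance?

Computing all pairwise distances among 5 points:

d((-2, -3), (-4, 9)) = 12.1655
d((-2, -3), (-10, 8)) = 13.6015
d((-2, -3), (-3, -5)) = 2.2361
d((-2, -3), (-5, 8)) = 11.4018
d((-4, 9), (-10, 8)) = 6.0828
d((-4, 9), (-3, -5)) = 14.0357
d((-4, 9), (-5, 8)) = 1.4142 <-- minimum
d((-10, 8), (-3, -5)) = 14.7648
d((-10, 8), (-5, 8)) = 5.0
d((-3, -5), (-5, 8)) = 13.1529

Closest pair: (-4, 9) and (-5, 8) with distance 1.4142

The closest pair is (-4, 9) and (-5, 8) with Euclidean distance 1.4142. For 5 points, brute-force pairwise comparison is shown above. For large n, the divide-and-conquer algorithm (sort by x, recurse on halves, check the dividing strip) achieves O(n log n).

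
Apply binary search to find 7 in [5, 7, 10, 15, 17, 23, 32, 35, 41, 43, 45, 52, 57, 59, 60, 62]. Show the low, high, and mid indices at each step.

Binary search for 7 in [5, 7, 10, 15, 17, 23, 32, 35, 41, 43, 45, 52, 57, 59, 60, 62]:

lo=0, hi=15, mid=7, arr[mid]=35 -> 35 > 7, search left half
lo=0, hi=6, mid=3, arr[mid]=15 -> 15 > 7, search left half
lo=0, hi=2, mid=1, arr[mid]=7 -> Found target at index 1!

Binary search finds 7 at index 1 after 3 comparisons. The search repeatedly halves the search space by comparing with the middle element.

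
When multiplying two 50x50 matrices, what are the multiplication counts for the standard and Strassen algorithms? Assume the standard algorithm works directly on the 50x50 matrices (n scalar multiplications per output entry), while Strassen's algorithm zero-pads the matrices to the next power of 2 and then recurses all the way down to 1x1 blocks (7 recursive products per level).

Matrix multiplication for 50x50 matrices:

Strassen's algorithm requires power-of-2 dimensions. Pad 50x50 to 64x64 (next power of 2).

Standard algorithm: 50^3 = 125000 multiplications
Strassen's algorithm: 7^(log2(64)) = 7^6 = 117649 multiplications
Savings: 125000 - 117649 = 7351 multiplications

Standard: 125000 multiplications (50^3). Strassen: 117649 multiplications (7^6, after padding to 64x64). Strassen reduces 8 recursive multiplications to 7 at each level.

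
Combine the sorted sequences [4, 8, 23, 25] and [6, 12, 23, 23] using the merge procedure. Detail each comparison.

Merging process:

Compare 4 vs 6: take 4 from left. Merged: [4]
Compare 8 vs 6: take 6 from right. Merged: [4, 6]
Compare 8 vs 12: take 8 from left. Merged: [4, 6, 8]
Compare 23 vs 12: take 12 from right. Merged: [4, 6, 8, 12]
Compare 23 vs 23: take 23 from left. Merged: [4, 6, 8, 12, 23]
Compare 25 vs 23: take 23 from right. Merged: [4, 6, 8, 12, 23, 23]
Compare 25 vs 23: take 23 from right. Merged: [4, 6, 8, 12, 23, 23, 23]
Append remaining from left: [25]. Merged: [4, 6, 8, 12, 23, 23, 23, 25]

Final merged array: [4, 6, 8, 12, 23, 23, 23, 25]
Total comparisons: 7

The merged array is [4, 6, 8, 12, 23, 23, 23, 25], requiring 7 comparisons. The merge step runs in O(n) time where n is the total number of elements.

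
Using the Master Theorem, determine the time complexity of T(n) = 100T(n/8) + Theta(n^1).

Master Theorem for T(n) = 100T(n/8) + O(n^1):

a = 100, b = 8, c = 1
log_b(a) = log_8(100) = 2.2146

Case 1: c = 1 < log_8(100) = 2.2146
T(n) = O(n^(log_8 100))

For T(n) = 100T(n/8) + O(n^1): log_8(100) = 2.2146. This is Case 1 of the Master Theorem (c < log_b(a), work dominated by leaves), giving O(n^(log_8 100)).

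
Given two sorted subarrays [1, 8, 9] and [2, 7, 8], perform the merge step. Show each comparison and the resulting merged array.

Merging process:

Compare 1 vs 2: take 1 from left. Merged: [1]
Compare 8 vs 2: take 2 from right. Merged: [1, 2]
Compare 8 vs 7: take 7 from right. Merged: [1, 2, 7]
Compare 8 vs 8: take 8 from left. Merged: [1, 2, 7, 8]
Compare 9 vs 8: take 8 from right. Merged: [1, 2, 7, 8, 8]
Append remaining from left: [9]. Merged: [1, 2, 7, 8, 8, 9]

Final merged array: [1, 2, 7, 8, 8, 9]
Total comparisons: 5

The merged array is [1, 2, 7, 8, 8, 9], requiring 5 comparisons. The merge step runs in O(n) time where n is the total number of elements.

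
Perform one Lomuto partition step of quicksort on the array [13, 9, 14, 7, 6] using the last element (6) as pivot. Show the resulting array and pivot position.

Lomuto partition with pivot = 6:

Initial array: [13, 9, 14, 7, 6]

arr[0]=13 > 6: no swap
arr[1]=9 > 6: no swap
arr[2]=14 > 6: no swap
arr[3]=7 > 6: no swap

Place pivot at position 0: [6, 9, 14, 7, 13]
Pivot position: 0

After partitioning with pivot 6, the array becomes [6, 9, 14, 7, 13]. The pivot is placed at index 0. All elements to the left of the pivot are <= 6, and all elements to the right are > 6.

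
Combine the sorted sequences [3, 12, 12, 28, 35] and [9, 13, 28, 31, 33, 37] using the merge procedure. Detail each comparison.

Merging process:

Compare 3 vs 9: take 3 from left. Merged: [3]
Compare 12 vs 9: take 9 from right. Merged: [3, 9]
Compare 12 vs 13: take 12 from left. Merged: [3, 9, 12]
Compare 12 vs 13: take 12 from left. Merged: [3, 9, 12, 12]
Compare 28 vs 13: take 13 from right. Merged: [3, 9, 12, 12, 13]
Compare 28 vs 28: take 28 from left. Merged: [3, 9, 12, 12, 13, 28]
Compare 35 vs 28: take 28 from right. Merged: [3, 9, 12, 12, 13, 28, 28]
Compare 35 vs 31: take 31 from right. Merged: [3, 9, 12, 12, 13, 28, 28, 31]
Compare 35 vs 33: take 33 from right. Merged: [3, 9, 12, 12, 13, 28, 28, 31, 33]
Compare 35 vs 37: take 35 from left. Merged: [3, 9, 12, 12, 13, 28, 28, 31, 33, 35]
Append remaining from right: [37]. Merged: [3, 9, 12, 12, 13, 28, 28, 31, 33, 35, 37]

Final merged array: [3, 9, 12, 12, 13, 28, 28, 31, 33, 35, 37]
Total comparisons: 10

The merged array is [3, 9, 12, 12, 13, 28, 28, 31, 33, 35, 37], requiring 10 comparisons. The merge step runs in O(n) time where n is the total number of elements.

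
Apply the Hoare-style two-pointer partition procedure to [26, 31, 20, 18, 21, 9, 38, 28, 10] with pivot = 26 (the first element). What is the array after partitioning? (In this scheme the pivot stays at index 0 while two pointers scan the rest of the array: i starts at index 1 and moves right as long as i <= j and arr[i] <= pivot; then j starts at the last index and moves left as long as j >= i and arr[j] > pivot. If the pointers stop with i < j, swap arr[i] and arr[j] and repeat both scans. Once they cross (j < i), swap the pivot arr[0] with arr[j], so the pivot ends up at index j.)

Hoare-style two-pointer partition with pivot = 26:

Initial array: [26, 31, 20, 18, 21, 9, 38, 28, 10]

Pointers start at i = 1, j = 8.
i stops at index 1 (arr[1]=31 > 26), j stops at index 8 (arr[8]=10 <= 26): swap arr[1] and arr[8], array becomes [26, 10, 20, 18, 21, 9, 38, 28, 31]
i ends at 6, j ends at 5: the pointers have crossed (j < i), so scanning stops.

Swap pivot arr[0] with arr[5] to place pivot at position 5: [9, 10, 20, 18, 21, 26, 38, 28, 31]
Pivot position: 5

After partitioning with pivot 26, the array becomes [9, 10, 20, 18, 21, 26, 38, 28, 31]. The pivot is placed at index 5. All elements to the left of the pivot are <= 26, and all elements to the right are > 26.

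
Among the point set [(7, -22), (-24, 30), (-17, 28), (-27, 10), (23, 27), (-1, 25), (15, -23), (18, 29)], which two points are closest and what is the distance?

Computing all pairwise distances among 8 points:

d((7, -22), (-24, 30)) = 60.5392
d((7, -22), (-17, 28)) = 55.4617
d((7, -22), (-27, 10)) = 46.6905
d((7, -22), (23, 27)) = 51.5461
d((7, -22), (-1, 25)) = 47.676
d((7, -22), (15, -23)) = 8.0623
d((7, -22), (18, 29)) = 52.1728
d((-24, 30), (-17, 28)) = 7.2801
d((-24, 30), (-27, 10)) = 20.2237
d((-24, 30), (23, 27)) = 47.0956
d((-24, 30), (-1, 25)) = 23.5372
d((-24, 30), (15, -23)) = 65.8027
d((-24, 30), (18, 29)) = 42.0119
d((-17, 28), (-27, 10)) = 20.5913
d((-17, 28), (23, 27)) = 40.0125
d((-17, 28), (-1, 25)) = 16.2788
d((-17, 28), (15, -23)) = 60.208
d((-17, 28), (18, 29)) = 35.0143
d((-27, 10), (23, 27)) = 52.811
d((-27, 10), (-1, 25)) = 30.0167
d((-27, 10), (15, -23)) = 53.4135
d((-27, 10), (18, 29)) = 48.8467
d((23, 27), (-1, 25)) = 24.0832
d((23, 27), (15, -23)) = 50.636
d((23, 27), (18, 29)) = 5.3852 <-- minimum
d((-1, 25), (15, -23)) = 50.5964
d((-1, 25), (18, 29)) = 19.4165
d((15, -23), (18, 29)) = 52.0865

Closest pair: (23, 27) and (18, 29) with distance 5.3852

The closest pair is (23, 27) and (18, 29) with Euclidean distance 5.3852. For 8 points, brute-force pairwise comparison is shown above. For large n, the divide-and-conquer algorithm (sort by x, recurse on halves, check the dividing strip) achieves O(n log n).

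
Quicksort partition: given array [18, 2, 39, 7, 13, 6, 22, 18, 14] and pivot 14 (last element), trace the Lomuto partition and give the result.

Lomuto partition with pivot = 14:

Initial array: [18, 2, 39, 7, 13, 6, 22, 18, 14]

arr[0]=18 > 14: no swap
arr[1]=2 <= 14: swap with position 0, array becomes [2, 18, 39, 7, 13, 6, 22, 18, 14]
arr[2]=39 > 14: no swap
arr[3]=7 <= 14: swap with position 1, array becomes [2, 7, 39, 18, 13, 6, 22, 18, 14]
arr[4]=13 <= 14: swap with position 2, array becomes [2, 7, 13, 18, 39, 6, 22, 18, 14]
arr[5]=6 <= 14: swap with position 3, array becomes [2, 7, 13, 6, 39, 18, 22, 18, 14]
arr[6]=22 > 14: no swap
arr[7]=18 > 14: no swap

Place pivot at position 4: [2, 7, 13, 6, 14, 18, 22, 18, 39]
Pivot position: 4

After partitioning with pivot 14, the array becomes [2, 7, 13, 6, 14, 18, 22, 18, 39]. The pivot is placed at index 4. All elements to the left of the pivot are <= 14, and all elements to the right are > 14.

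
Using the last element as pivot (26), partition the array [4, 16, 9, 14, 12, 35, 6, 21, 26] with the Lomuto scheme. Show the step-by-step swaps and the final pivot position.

Lomuto partition with pivot = 26:

Initial array: [4, 16, 9, 14, 12, 35, 6, 21, 26]

arr[0]=4 <= 26: swap with position 0, array becomes [4, 16, 9, 14, 12, 35, 6, 21, 26]
arr[1]=16 <= 26: swap with position 1, array becomes [4, 16, 9, 14, 12, 35, 6, 21, 26]
arr[2]=9 <= 26: swap with position 2, array becomes [4, 16, 9, 14, 12, 35, 6, 21, 26]
arr[3]=14 <= 26: swap with position 3, array becomes [4, 16, 9, 14, 12, 35, 6, 21, 26]
arr[4]=12 <= 26: swap with position 4, array becomes [4, 16, 9, 14, 12, 35, 6, 21, 26]
arr[5]=35 > 26: no swap
arr[6]=6 <= 26: swap with position 5, array becomes [4, 16, 9, 14, 12, 6, 35, 21, 26]
arr[7]=21 <= 26: swap with position 6, array becomes [4, 16, 9, 14, 12, 6, 21, 35, 26]

Place pivot at position 7: [4, 16, 9, 14, 12, 6, 21, 26, 35]
Pivot position: 7

After partitioning with pivot 26, the array becomes [4, 16, 9, 14, 12, 6, 21, 26, 35]. The pivot is placed at index 7. All elements to the left of the pivot are <= 26, and all elements to the right are > 26.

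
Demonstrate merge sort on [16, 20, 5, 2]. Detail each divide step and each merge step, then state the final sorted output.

Merge sort trace:

Split: [16, 20, 5, 2] -> [16, 20] and [5, 2]
  Split: [16, 20] -> [16] and [20]
  Merge: [16] + [20] -> [16, 20]
  Split: [5, 2] -> [5] and [2]
  Merge: [5] + [2] -> [2, 5]
Merge: [16, 20] + [2, 5] -> [2, 5, 16, 20]

Final sorted array: [2, 5, 16, 20]

The merge sort proceeds by recursively splitting the array and merging sorted halves.
After all merges, the sorted array is [2, 5, 16, 20].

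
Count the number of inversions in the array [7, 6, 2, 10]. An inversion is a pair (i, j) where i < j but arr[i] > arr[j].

Finding inversions in [7, 6, 2, 10]:

(0, 1): arr[0]=7 > arr[1]=6
(0, 2): arr[0]=7 > arr[2]=2
(1, 2): arr[1]=6 > arr[2]=2

Total inversions: 3

The array has 3 inversion(s): (0,1), (0,2), (1,2). Each pair (i,j) satisfies i < j and arr[i] > arr[j].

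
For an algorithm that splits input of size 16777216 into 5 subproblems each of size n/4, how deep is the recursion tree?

For divide and conquer with division factor 4:

Problem sizes at each level:
Level 0: 16777216
Level 1: 4194304
Level 2: 1048576
Level 3: 262144
Level 4: 65536
Level 5: 16384
Level 6: 4096
Level 7: 1024
Level 8: 256
Level 9: 64
Level 10: 16
Level 11: 4
Level 12: 1

The root is level 0 and the size-1 base case is level 12 (the tree spans levels 0 through 12, i.e. 13 levels counting the root), so the depth is the number of divisions: log_4(16777216) = 12

The recursion tree depth is log_4(16777216) = 12. At each level, the problem size is divided by 4, so it takes 12 divisions to reduce to a base case of size 1. The algorithm makes 5 recursive calls at each level.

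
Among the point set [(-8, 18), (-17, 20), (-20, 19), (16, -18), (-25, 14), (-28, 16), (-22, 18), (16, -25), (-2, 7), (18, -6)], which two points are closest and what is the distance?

Computing all pairwise distances among 10 points:

d((-8, 18), (-17, 20)) = 9.2195
d((-8, 18), (-20, 19)) = 12.0416
d((-8, 18), (16, -18)) = 43.2666
d((-8, 18), (-25, 14)) = 17.4642
d((-8, 18), (-28, 16)) = 20.0998
d((-8, 18), (-22, 18)) = 14.0
d((-8, 18), (16, -25)) = 49.2443
d((-8, 18), (-2, 7)) = 12.53
d((-8, 18), (18, -6)) = 35.3836
d((-17, 20), (-20, 19)) = 3.1623
d((-17, 20), (16, -18)) = 50.3289
d((-17, 20), (-25, 14)) = 10.0
d((-17, 20), (-28, 16)) = 11.7047
d((-17, 20), (-22, 18)) = 5.3852
d((-17, 20), (16, -25)) = 55.8032
d((-17, 20), (-2, 7)) = 19.8494
d((-17, 20), (18, -6)) = 43.6005
d((-20, 19), (16, -18)) = 51.6236
d((-20, 19), (-25, 14)) = 7.0711
d((-20, 19), (-28, 16)) = 8.544
d((-20, 19), (-22, 18)) = 2.2361 <-- minimum
d((-20, 19), (16, -25)) = 56.8507
d((-20, 19), (-2, 7)) = 21.6333
d((-20, 19), (18, -6)) = 45.4863
d((16, -18), (-25, 14)) = 52.0096
d((16, -18), (-28, 16)) = 55.6058
d((16, -18), (-22, 18)) = 52.345
d((16, -18), (16, -25)) = 7.0
d((16, -18), (-2, 7)) = 30.8058
d((16, -18), (18, -6)) = 12.1655
d((-25, 14), (-28, 16)) = 3.6056
d((-25, 14), (-22, 18)) = 5.0
d((-25, 14), (16, -25)) = 56.5862
d((-25, 14), (-2, 7)) = 24.0416
d((-25, 14), (18, -6)) = 47.4236
d((-28, 16), (-22, 18)) = 6.3246
d((-28, 16), (16, -25)) = 60.1415
d((-28, 16), (-2, 7)) = 27.5136
d((-28, 16), (18, -6)) = 50.9902
d((-22, 18), (16, -25)) = 57.3847
d((-22, 18), (-2, 7)) = 22.8254
d((-22, 18), (18, -6)) = 46.6476
d((16, -25), (-2, 7)) = 36.7151
d((16, -25), (18, -6)) = 19.105
d((-2, 7), (18, -6)) = 23.8537

Closest pair: (-20, 19) and (-22, 18) with distance 2.2361

The closest pair is (-20, 19) and (-22, 18) with Euclidean distance 2.2361. For 10 points, brute-force pairwise comparison is shown above. For large n, the divide-and-conquer algorithm (sort by x, recurse on halves, check the dividing strip) achieves O(n log n).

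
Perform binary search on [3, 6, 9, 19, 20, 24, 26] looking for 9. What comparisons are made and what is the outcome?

Binary search for 9 in [3, 6, 9, 19, 20, 24, 26]:

lo=0, hi=6, mid=3, arr[mid]=19 -> 19 > 9, search left half
lo=0, hi=2, mid=1, arr[mid]=6 -> 6 < 9, search right half
lo=2, hi=2, mid=2, arr[mid]=9 -> Found target at index 2!

Binary search finds 9 at index 2 after 3 comparisons. The search repeatedly halves the search space by comparing with the middle element.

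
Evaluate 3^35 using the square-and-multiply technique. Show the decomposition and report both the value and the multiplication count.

Computing 3^35 by squaring (build up from 3^1; each line after the first costs one multiplication):

3^1 = 3
3^2 = (3^1)^2 = 3^2 = 9
3^4 = (3^2)^2 = 9^2 = 81
3^8 = (3^4)^2 = 81^2 = 6561
3^16 = (3^8)^2 = 6561^2 = 43046721
3^17 = 3 * 3^16 = 3 * 43046721 = 129140163
3^34 = (3^17)^2 = 129140163^2 = 16677181699666569
3^35 = 3 * 3^34 = 3 * 16677181699666569 = 50031545098999707

Result: 50031545098999707
Multiplications needed: 7 (7 lines after 3^1)

3^35 = 50031545098999707. Using exponentiation by squaring, this requires 7 multiplications. The key idea: if the exponent is even, square the half-power; if odd, multiply by the base once.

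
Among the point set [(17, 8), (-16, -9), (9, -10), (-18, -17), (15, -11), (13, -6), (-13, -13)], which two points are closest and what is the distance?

Computing all pairwise distances among 7 points:

d((17, 8), (-16, -9)) = 37.1214
d((17, 8), (9, -10)) = 19.6977
d((17, 8), (-18, -17)) = 43.0116
d((17, 8), (15, -11)) = 19.105
d((17, 8), (13, -6)) = 14.5602
d((17, 8), (-13, -13)) = 36.6197
d((-16, -9), (9, -10)) = 25.02
d((-16, -9), (-18, -17)) = 8.2462
d((-16, -9), (15, -11)) = 31.0644
d((-16, -9), (13, -6)) = 29.1548
d((-16, -9), (-13, -13)) = 5.0 <-- minimum
d((9, -10), (-18, -17)) = 27.8927
d((9, -10), (15, -11)) = 6.0828
d((9, -10), (13, -6)) = 5.6569
d((9, -10), (-13, -13)) = 22.2036
d((-18, -17), (15, -11)) = 33.541
d((-18, -17), (13, -6)) = 32.8938
d((-18, -17), (-13, -13)) = 6.4031
d((15, -11), (13, -6)) = 5.3852
d((15, -11), (-13, -13)) = 28.0713
d((13, -6), (-13, -13)) = 26.9258

Closest pair: (-16, -9) and (-13, -13) with distance 5.0

The closest pair is (-16, -9) and (-13, -13) with Euclidean distance 5.0. For 7 points, brute-force pairwise comparison is shown above. For large n, the divide-and-conquer algorithm (sort by x, recurse on halves, check the dividing strip) achieves O(n log n).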